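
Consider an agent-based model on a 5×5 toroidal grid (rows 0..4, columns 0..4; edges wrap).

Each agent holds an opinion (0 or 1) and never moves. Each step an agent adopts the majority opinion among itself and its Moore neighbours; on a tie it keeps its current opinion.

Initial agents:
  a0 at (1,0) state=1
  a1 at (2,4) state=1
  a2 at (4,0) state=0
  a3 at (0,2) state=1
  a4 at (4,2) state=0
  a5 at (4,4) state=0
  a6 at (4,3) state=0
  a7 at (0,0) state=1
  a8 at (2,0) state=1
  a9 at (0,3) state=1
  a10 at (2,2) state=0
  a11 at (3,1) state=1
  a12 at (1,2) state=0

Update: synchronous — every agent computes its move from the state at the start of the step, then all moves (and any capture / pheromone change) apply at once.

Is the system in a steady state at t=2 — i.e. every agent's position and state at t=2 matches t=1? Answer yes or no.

t=1: a0@(1,0):1 a1@(2,4):1 a2@(4,0):0 a3@(0,2):0 a4@(4,2):1 a5@(4,4):0 a6@(4,3):0 a7@(0,0):1 a8@(2,0):1 a9@(0,3):0 a10@(2,2):0 a11@(3,1):0 a12@(1,2):0
t=2: a0@(1,0):1 a1@(2,4):1 a2@(4,0):0 a3@(0,2):0 a4@(4,2):0 a5@(4,4):0 a6@(4,3):0 a7@(0,0):1 a8@(2,0):1 a9@(0,3):0 a10@(2,2):0 a11@(3,1):0 a12@(1,2):0

no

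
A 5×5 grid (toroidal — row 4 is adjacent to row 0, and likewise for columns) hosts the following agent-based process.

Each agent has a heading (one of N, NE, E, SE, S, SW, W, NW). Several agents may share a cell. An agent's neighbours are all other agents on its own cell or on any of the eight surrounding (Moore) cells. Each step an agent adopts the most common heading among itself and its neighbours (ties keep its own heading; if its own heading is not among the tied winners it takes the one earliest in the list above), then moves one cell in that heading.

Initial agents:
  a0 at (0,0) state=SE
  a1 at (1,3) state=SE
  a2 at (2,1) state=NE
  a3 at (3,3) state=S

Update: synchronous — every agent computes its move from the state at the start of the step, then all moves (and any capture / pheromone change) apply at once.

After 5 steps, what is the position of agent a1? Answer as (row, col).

t=1: a0@(1,1):SE a1@(2,4):SE a2@(1,2):NE a3@(4,3):S
t=2: a0@(2,2):SE a1@(3,0):SE a2@(0,3):NE a3@(0,3):S
t=3: a0@(3,3):SE a1@(4,1):SE a2@(4,4):NE a3@(1,3):S
t=4: a0@(4,4):SE a1@(0,2):SE a2@(3,0):NE a3@(2,3):S
t=5: a0@(0,0):SE a1@(1,3):SE a2@(2,1):NE a3@(3,3):S

(1, 3)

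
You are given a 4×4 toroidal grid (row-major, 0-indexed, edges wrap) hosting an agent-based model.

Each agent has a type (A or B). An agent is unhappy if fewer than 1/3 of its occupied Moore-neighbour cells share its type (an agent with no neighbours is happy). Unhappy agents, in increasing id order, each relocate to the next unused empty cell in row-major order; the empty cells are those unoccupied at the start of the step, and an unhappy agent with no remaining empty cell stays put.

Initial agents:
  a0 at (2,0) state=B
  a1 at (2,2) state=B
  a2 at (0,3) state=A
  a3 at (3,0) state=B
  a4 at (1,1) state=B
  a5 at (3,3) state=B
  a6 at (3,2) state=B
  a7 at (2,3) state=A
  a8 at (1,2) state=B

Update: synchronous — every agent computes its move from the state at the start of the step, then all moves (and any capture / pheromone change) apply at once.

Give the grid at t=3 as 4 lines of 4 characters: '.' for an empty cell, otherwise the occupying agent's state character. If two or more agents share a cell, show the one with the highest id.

t=1: a0@(2,0):B a1@(2,2):B a2@(0,0):A a3@(3,0):B a4@(1,1):B a5@(3,3):B a6@(3,2):B a7@(0,1):A a8@(1,2):B
t=2: a0@(2,0):B a1@(2,2):B a2@(0,2):A a3@(3,0):B a4@(1,1):B a5@(3,3):B a6@(3,2):B a7@(0,3):A a8@(1,2):B
t=3: a0@(2,0):B a1@(2,2):B a2@(0,0):A a3@(3,0):B a4@(1,1):B a5@(3,3):B a6@(3,2):B a7@(0,1):A a8@(1,2):B

AA..
.BB.
B.B.
B.BB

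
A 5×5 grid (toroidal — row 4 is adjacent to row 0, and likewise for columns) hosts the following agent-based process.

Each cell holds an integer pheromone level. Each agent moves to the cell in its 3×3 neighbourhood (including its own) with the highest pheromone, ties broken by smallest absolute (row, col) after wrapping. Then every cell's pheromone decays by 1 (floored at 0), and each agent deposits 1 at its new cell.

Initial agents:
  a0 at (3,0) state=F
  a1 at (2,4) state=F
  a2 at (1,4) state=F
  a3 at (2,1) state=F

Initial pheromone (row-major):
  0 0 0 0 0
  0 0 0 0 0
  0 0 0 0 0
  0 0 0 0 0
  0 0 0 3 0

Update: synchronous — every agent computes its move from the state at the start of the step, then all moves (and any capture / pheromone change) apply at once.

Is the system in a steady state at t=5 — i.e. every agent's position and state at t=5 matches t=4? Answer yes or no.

t=1: a0@(2,0) a1@(1,0) a2@(0,0) a3@(1,0) | pheromone: 1 0 0 0 0 / 2 0 0 0 0 / 1 0 0 0 0 / 0 0 0 0 0 / 0 0 0 2 0
t=2: a0@(1,0) a1@(1,0) a2@(1,0) a3@(1,0) | pheromone: 0 0 0 0 0 / 5 0 0 0 0 / 0 0 0 0 0 / 0 0 0 0 0 / 0 0 0 1 0
t=3: a0@(1,0) a1@(1,0) a2@(1,0) a3@(1,0) | pheromone: 0 0 0 0 0 / 8 0 0 0 0 / 0 0 0 0 0 / 0 0 0 0 0 / 0 0 0 0 0
t=4: a0@(1,0) a1@(1,0) a2@(1,0) a3@(1,0) | pheromone: 0 0 0 0 0 / 11 0 0 0 0 / 0 0 0 0 0 / 0 0 0 0 0 / 0 0 0 0 0
t=5: a0@(1,0) a1@(1,0) a2@(1,0) a3@(1,0) | pheromone: 0 0 0 0 0 / 14 0 0 0 0 / 0 0 0 0 0 / 0 0 0 0 0 / 0 0 0 0 0

yes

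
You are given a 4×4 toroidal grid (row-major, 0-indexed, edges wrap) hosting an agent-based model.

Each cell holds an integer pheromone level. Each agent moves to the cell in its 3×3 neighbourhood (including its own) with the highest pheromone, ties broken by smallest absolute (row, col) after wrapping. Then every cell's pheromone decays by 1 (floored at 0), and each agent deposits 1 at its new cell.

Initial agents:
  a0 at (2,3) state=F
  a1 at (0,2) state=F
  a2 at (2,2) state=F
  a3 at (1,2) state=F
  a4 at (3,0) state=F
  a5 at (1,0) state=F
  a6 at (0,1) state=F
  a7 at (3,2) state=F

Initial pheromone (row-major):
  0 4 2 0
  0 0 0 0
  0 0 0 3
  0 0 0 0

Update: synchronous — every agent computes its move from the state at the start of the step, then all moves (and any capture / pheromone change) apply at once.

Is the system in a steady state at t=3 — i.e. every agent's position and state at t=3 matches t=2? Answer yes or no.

yes

t=1: a0@(2,3) a1@(0,1) a2@(2,3) a3@(0,1) a4@(0,1) a5@(0,1) a6@(0,1) a7@(0,1) | pheromone: 0 9 1 0 / 0 0 0 0 / 0 0 0 4 / 0 0 0 0
t=2: a0@(2,3) a1@(0,1) a2@(2,3) a3@(0,1) a4@(0,1) a5@(0,1) a6@(0,1) a7@(0,1) | pheromone: 0 14 0 0 / 0 0 0 0 / 0 0 0 5 / 0 0 0 0
t=3: a0@(2,3) a1@(0,1) a2@(2,3) a3@(0,1) a4@(0,1) a5@(0,1) a6@(0,1) a7@(0,1) | pheromone: 0 19 0 0 / 0 0 0 0 / 0 0 0 6 / 0 0 0 0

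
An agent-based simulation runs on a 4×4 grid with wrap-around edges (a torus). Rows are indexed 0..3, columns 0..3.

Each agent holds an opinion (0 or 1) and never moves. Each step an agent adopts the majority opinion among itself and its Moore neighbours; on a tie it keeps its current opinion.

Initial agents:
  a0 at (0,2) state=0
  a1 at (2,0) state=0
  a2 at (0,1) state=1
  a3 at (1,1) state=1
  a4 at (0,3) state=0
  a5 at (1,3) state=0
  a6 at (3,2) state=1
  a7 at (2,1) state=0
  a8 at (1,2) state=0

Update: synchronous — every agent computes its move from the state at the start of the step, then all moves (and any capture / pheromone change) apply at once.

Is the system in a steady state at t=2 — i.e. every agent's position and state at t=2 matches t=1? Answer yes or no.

t=1: a0@(0,2):0 a1@(2,0):0 a2@(0,1):1 a3@(1,1):0 a4@(0,3):0 a5@(1,3):0 a6@(3,2):0 a7@(2,1):0 a8@(1,2):0
t=2: a0@(0,2):0 a1@(2,0):0 a2@(0,1):0 a3@(1,1):0 a4@(0,3):0 a5@(1,3):0 a6@(3,2):0 a7@(2,1):0 a8@(1,2):0

no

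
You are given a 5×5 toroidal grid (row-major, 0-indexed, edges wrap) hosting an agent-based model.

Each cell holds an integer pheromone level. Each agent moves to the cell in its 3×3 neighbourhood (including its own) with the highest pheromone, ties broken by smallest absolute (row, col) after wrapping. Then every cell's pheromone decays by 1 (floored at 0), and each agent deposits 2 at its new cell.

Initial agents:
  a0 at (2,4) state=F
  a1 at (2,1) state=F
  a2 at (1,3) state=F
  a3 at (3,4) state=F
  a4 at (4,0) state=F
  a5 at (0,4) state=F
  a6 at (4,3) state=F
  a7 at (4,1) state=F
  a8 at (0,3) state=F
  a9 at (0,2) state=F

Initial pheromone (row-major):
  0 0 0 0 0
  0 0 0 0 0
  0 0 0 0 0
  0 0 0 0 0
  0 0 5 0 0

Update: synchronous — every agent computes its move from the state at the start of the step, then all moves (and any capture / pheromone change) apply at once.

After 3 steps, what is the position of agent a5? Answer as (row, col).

(0, 0)

t=1: a0@(1,0) a1@(1,0) a2@(0,2) a3@(2,0) a4@(0,0) a5@(0,0) a6@(4,2) a7@(4,2) a8@(4,2) a9@(4,2) | pheromone: 4 0 2 0 0 / 4 0 0 0 0 / 2 0 0 0 0 / 0 0 0 0 0 / 0 0 12 0 0
t=2: a0@(0,0) a1@(0,0) a2@(4,2) a3@(1,0) a4@(0,0) a5@(0,0) a6@(4,2) a7@(4,2) a8@(4,2) a9@(4,2) | pheromone: 11 0 1 0 0 / 5 0 0 0 0 / 1 0 0 0 0 / 0 0 0 0 0 / 0 0 21 0 0
t=3: a0@(0,0) a1@(0,0) a2@(4,2) a3@(0,0) a4@(0,0) a5@(0,0) a6@(4,2) a7@(4,2) a8@(4,2) a9@(4,2) | pheromone: 20 0 0 0 0 / 4 0 0 0 0 / 0 0 0 0 0 / 0 0 0 0 0 / 0 0 30 0 0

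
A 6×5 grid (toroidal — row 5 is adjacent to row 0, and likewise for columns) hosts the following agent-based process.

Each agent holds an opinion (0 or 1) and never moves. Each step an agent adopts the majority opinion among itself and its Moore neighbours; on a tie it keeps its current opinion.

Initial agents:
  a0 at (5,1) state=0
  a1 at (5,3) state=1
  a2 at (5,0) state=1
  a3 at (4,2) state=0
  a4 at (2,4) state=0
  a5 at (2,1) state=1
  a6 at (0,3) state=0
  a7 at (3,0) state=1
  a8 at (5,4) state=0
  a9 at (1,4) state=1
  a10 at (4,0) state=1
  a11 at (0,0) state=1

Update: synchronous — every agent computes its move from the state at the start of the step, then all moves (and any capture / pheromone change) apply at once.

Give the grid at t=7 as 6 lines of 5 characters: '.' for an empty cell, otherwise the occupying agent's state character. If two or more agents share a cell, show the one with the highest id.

t=1: a0@(5,1):1 a1@(5,3):0 a2@(5,0):1 a3@(4,2):0 a4@(2,4):1 a5@(2,1):1 a6@(0,3):0 a7@(3,0):1 a8@(5,4):1 a9@(1,4):1 a10@(4,0):1 a11@(0,0):1
t=2: (unchanged — steady state)

1..0.
....1
.1..1
1....
1.0..
11.01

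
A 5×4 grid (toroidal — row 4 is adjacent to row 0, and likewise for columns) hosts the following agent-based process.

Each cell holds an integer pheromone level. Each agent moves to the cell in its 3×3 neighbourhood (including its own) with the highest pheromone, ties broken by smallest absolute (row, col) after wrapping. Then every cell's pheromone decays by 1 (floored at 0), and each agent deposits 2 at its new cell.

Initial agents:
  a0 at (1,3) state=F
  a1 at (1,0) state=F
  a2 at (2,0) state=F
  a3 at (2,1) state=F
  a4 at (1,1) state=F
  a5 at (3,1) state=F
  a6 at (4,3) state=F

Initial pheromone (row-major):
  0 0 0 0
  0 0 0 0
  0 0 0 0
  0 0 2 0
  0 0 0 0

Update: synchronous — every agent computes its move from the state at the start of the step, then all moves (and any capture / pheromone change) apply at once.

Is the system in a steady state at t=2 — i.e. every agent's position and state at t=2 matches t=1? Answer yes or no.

t=1: a0@(0,0) a1@(0,0) a2@(1,0) a3@(3,2) a4@(0,0) a5@(3,2) a6@(3,2) | pheromone: 6 0 0 0 / 2 0 0 0 / 0 0 0 0 / 0 0 7 0 / 0 0 0 0
t=2: a0@(0,0) a1@(0,0) a2@(0,0) a3@(3,2) a4@(0,0) a5@(3,2) a6@(3,2) | pheromone: 13 0 0 0 / 1 0 0 0 / 0 0 0 0 / 0 0 12 0 / 0 0 0 0

no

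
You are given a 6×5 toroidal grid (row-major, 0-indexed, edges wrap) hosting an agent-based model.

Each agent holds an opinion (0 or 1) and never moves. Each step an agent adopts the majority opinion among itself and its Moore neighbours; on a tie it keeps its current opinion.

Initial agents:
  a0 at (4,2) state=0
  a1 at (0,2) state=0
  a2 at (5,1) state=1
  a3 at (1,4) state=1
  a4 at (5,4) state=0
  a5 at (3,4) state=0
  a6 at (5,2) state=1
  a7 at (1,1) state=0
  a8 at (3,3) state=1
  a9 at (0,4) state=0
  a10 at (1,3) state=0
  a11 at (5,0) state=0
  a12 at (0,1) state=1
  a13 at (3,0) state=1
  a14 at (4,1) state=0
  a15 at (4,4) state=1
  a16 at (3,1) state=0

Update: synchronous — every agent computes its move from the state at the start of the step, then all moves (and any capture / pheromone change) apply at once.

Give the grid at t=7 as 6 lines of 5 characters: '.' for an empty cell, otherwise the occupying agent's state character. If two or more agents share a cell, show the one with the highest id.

.00.0
.0.00
.....
00.11
.00.1
000.0

t=1: a0@(4,2):0 a1@(0,2):0 a2@(5,1):0 a3@(1,4):0 a4@(5,4):0 a5@(3,4):1 a6@(5,2):1 a7@(1,1):0 a8@(3,3):1 a9@(0,4):0 a10@(1,3):0 a11@(5,0):0 a12@(0,1):1 a13@(3,0):0 a14@(4,1):0 a15@(4,4):1 a16@(3,1):0
t=2: a0@(4,2):0 a1@(0,2):0 a2@(5,1):0 a3@(1,4):0 a4@(5,4):0 a5@(3,4):1 a6@(5,2):0 a7@(1,1):0 a8@(3,3):1 a9@(0,4):0 a10@(1,3):0 a11@(5,0):0 a12@(0,1):0 a13@(3,0):0 a14@(4,1):0 a15@(4,4):1 a16@(3,1):0
t=3: (unchanged — steady state)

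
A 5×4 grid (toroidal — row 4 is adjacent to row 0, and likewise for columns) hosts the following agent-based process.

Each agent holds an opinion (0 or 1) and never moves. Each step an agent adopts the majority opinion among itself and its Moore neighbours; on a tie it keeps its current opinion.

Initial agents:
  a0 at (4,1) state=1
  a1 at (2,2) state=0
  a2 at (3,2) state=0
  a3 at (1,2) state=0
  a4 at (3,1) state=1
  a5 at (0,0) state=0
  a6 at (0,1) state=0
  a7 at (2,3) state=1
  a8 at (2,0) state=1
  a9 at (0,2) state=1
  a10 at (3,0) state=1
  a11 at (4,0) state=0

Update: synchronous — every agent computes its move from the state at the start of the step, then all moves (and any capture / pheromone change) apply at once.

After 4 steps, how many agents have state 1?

9

t=1: a0@(4,1):1 a1@(2,2):0 a2@(3,2):1 a3@(1,2):0 a4@(3,1):1 a5@(0,0):0 a6@(0,1):0 a7@(2,3):1 a8@(2,0):1 a9@(0,2):1 a10@(3,0):1 a11@(4,0):0
t=2: a0@(4,1):1 a1@(2,2):1 a2@(3,2):1 a3@(1,2):0 a4@(3,1):1 a5@(0,0):0 a6@(0,1):0 a7@(2,3):1 a8@(2,0):1 a9@(0,2):1 a10@(3,0):1 a11@(4,0):0
t=3: a0@(4,1):1 a1@(2,2):1 a2@(3,2):1 a3@(1,2):1 a4@(3,1):1 a5@(0,0):0 a6@(0,1):0 a7@(2,3):1 a8@(2,0):1 a9@(0,2):1 a10@(3,0):1 a11@(4,0):0
t=4: (unchanged — steady state)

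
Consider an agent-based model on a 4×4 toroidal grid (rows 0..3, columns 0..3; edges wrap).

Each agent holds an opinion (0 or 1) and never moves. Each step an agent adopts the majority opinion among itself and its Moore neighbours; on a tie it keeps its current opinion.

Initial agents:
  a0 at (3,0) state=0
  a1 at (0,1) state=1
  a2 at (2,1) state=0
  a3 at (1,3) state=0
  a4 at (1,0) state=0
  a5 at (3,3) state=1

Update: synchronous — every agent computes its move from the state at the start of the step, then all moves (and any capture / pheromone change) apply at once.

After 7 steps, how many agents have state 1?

t=1: a0@(3,0):0 a1@(0,1):0 a2@(2,1):0 a3@(1,3):0 a4@(1,0):0 a5@(3,3):1
t=2: (unchanged — steady state)

1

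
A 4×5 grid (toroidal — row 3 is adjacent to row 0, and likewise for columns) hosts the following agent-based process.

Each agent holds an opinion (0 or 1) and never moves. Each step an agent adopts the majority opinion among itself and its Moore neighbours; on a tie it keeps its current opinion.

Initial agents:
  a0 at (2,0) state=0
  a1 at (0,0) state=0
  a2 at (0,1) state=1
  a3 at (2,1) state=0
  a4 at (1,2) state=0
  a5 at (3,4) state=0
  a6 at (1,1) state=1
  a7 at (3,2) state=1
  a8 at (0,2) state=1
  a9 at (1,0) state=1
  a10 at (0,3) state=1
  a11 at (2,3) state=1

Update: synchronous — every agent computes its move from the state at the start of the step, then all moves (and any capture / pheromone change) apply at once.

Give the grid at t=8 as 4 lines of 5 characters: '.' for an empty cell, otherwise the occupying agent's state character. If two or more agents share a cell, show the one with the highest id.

1111.
111..
11.1.
..1.1

t=1: a0@(2,0):0 a1@(0,0):1 a2@(0,1):1 a3@(2,1):0 a4@(1,2):1 a5@(3,4):0 a6@(1,1):1 a7@(3,2):1 a8@(0,2):1 a9@(1,0):1 a10@(0,3):1 a11@(2,3):1
t=2: a0@(2,0):0 a1@(0,0):1 a2@(0,1):1 a3@(2,1):1 a4@(1,2):1 a5@(3,4):1 a6@(1,1):1 a7@(3,2):1 a8@(0,2):1 a9@(1,0):1 a10@(0,3):1 a11@(2,3):1
t=3: a0@(2,0):1 a1@(0,0):1 a2@(0,1):1 a3@(2,1):1 a4@(1,2):1 a5@(3,4):1 a6@(1,1):1 a7@(3,2):1 a8@(0,2):1 a9@(1,0):1 a10@(0,3):1 a11@(2,3):1
t=4: (unchanged — steady state)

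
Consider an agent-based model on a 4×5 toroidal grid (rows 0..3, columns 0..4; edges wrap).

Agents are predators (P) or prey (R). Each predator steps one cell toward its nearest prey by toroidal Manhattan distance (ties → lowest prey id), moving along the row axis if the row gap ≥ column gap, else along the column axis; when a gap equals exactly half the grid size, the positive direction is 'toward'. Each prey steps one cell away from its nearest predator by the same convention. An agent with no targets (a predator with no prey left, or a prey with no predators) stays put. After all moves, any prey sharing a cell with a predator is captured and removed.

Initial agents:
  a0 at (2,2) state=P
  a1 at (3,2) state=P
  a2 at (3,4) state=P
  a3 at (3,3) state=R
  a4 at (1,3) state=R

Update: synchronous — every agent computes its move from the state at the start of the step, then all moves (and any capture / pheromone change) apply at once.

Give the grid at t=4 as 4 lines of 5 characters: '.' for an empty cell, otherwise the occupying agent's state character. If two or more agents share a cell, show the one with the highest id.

.....
...R.
.....
PPR..

t=1: a0@(3,2):P a1@(3,3):P a2@(3,3):P a3@(3,4):R a4@(0,3):R
t=2: a0@(3,3):P a1@(3,4):P a2@(3,4):P a3@(3,0):R a4@(1,3):R
t=3: a0@(3,4):P a1@(3,0):P a2@(3,0):P a3@(3,1):R a4@(0,3):R
t=4: a0@(3,0):P a1@(3,1):P a2@(3,1):P a3@(3,2):R a4@(1,3):R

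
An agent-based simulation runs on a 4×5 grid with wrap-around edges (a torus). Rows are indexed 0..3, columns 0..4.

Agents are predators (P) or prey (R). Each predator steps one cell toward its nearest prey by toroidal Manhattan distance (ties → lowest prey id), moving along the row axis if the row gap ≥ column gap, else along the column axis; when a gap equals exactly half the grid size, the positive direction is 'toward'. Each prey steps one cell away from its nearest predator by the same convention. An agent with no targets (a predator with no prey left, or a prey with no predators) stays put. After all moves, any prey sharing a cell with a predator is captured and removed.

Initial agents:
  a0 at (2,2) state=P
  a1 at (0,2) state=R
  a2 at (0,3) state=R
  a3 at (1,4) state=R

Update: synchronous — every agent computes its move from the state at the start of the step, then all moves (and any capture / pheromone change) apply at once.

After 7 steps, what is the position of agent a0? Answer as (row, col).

(3, 3)

t=1: a0@(3,2):P a2@(3,3):R a3@(1,0):R
t=2: a0@(3,3):P a2@(3,4):R a3@(0,0):R
t=3: a0@(3,4):P a2@(3,0):R a3@(0,1):R
t=4: a0@(3,0):P a2@(3,1):R a3@(0,2):R
t=5: a0@(3,1):P a2@(3,2):R a3@(0,3):R
t=6: a0@(3,2):P a2@(3,3):R a3@(0,4):R
t=7: a0@(3,3):P a2@(3,4):R a3@(0,0):R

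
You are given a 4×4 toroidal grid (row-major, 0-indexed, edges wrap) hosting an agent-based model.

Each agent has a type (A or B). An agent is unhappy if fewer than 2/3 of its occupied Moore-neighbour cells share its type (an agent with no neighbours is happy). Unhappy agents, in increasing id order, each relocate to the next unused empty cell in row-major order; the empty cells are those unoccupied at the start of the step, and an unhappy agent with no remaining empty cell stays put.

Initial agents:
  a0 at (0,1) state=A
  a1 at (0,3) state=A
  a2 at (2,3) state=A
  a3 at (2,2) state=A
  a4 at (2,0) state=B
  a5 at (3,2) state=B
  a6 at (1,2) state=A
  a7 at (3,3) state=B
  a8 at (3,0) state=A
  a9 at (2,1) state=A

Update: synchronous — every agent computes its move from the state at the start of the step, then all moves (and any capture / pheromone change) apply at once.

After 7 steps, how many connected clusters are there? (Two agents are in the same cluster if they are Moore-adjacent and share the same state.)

t=1: a0@(0,1):A a1@(0,0):A a2@(0,2):A a3@(1,0):A a4@(1,1):B a5@(1,3):B a6@(1,2):A a7@(3,1):B a8@(3,0):A a9@(2,1):A
t=2: a0@(0,1):A a1@(0,3):A a2@(2,0):A a3@(2,2):A a4@(2,3):B a5@(3,2):B a6@(3,3):A a7@(3,1):B a8@(3,0):A a9@(2,1):A
t=3: a0@(0,0):A a1@(0,3):A a2@(0,2):A a3@(1,0):A a4@(1,1):B a5@(1,2):B a6@(3,3):A a7@(1,3):B a8@(3,0):A a9@(2,1):A
t=4: a0@(0,0):A a1@(0,3):A a2@(0,1):A a3@(2,0):A a4@(2,2):B a5@(2,3):B a6@(3,3):A a7@(3,1):B a8@(3,0):A a9@(3,2):A
t=5: a0@(0,0):A a1@(0,3):A a2@(0,1):A a3@(0,2):A a4@(1,0):B a5@(1,1):B a6@(3,3):A a7@(1,2):B a8@(3,0):A a9@(1,3):A
t=6: a0@(0,0):A a1@(0,3):A a2@(2,0):A a3@(0,2):A a4@(2,1):B a5@(2,2):B a6@(3,3):A a7@(2,3):B a8@(3,0):A a9@(3,1):A
t=7: a0@(0,0):A a1@(0,3):A a2@(0,1):A a3@(0,2):A a4@(1,0):B a5@(1,1):B a6@(3,3):A a7@(1,2):B a8@(3,0):A a9@(3,1):A

2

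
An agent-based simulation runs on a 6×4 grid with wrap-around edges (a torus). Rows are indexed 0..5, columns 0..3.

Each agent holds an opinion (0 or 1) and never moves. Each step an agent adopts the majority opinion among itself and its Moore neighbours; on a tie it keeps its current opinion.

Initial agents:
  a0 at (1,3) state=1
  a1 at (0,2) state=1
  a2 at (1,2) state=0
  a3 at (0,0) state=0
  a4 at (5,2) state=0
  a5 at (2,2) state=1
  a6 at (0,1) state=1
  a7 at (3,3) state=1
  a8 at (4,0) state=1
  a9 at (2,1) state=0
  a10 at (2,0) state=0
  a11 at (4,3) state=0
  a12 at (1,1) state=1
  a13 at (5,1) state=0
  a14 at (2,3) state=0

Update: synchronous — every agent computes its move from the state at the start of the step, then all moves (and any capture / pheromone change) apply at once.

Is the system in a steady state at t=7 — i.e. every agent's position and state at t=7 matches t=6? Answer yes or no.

t=1: a0@(1,3):0 a1@(0,2):1 a2@(1,2):1 a3@(0,0):1 a4@(5,2):0 a5@(2,2):1 a6@(0,1):0 a7@(3,3):1 a8@(4,0):1 a9@(2,1):0 a10@(2,0):0 a11@(4,3):0 a12@(1,1):1 a13@(5,1):0 a14@(2,3):0
t=2: a0@(1,3):1 a1@(0,2):0 a2@(1,2):1 a3@(0,0):0 a4@(5,2):0 a5@(2,2):1 a6@(0,1):1 a7@(3,3):1 a8@(4,0):1 a9@(2,1):1 a10@(2,0):0 a11@(4,3):0 a12@(1,1):1 a13@(5,1):0 a14@(2,3):0
t=3: a0@(1,3):0 a1@(0,2):1 a2@(1,2):1 a3@(0,0):1 a4@(5,2):0 a5@(2,2):1 a6@(0,1):0 a7@(3,3):1 a8@(4,0):1 a9@(2,1):1 a10@(2,0):1 a11@(4,3):0 a12@(1,1):1 a13@(5,1):0 a14@(2,3):1
t=4: a0@(1,3):1 a1@(0,2):0 a2@(1,2):1 a3@(0,0):0 a4@(5,2):0 a5@(2,2):1 a6@(0,1):1 a7@(3,3):1 a8@(4,0):1 a9@(2,1):1 a10@(2,0):1 a11@(4,3):0 a12@(1,1):1 a13@(5,1):0 a14@(2,3):1
t=5: a0@(1,3):1 a1@(0,2):1 a2@(1,2):1 a3@(0,0):1 a4@(5,2):0 a5@(2,2):1 a6@(0,1):0 a7@(3,3):1 a8@(4,0):1 a9@(2,1):1 a10@(2,0):1 a11@(4,3):0 a12@(1,1):1 a13@(5,1):0 a14@(2,3):1
t=6: a0@(1,3):1 a1@(0,2):1 a2@(1,2):1 a3@(0,0):1 a4@(5,2):0 a5@(2,2):1 a6@(0,1):1 a7@(3,3):1 a8@(4,0):1 a9@(2,1):1 a10@(2,0):1 a11@(4,3):0 a12@(1,1):1 a13@(5,1):0 a14@(2,3):1
t=7: a0@(1,3):1 a1@(0,2):1 a2@(1,2):1 a3@(0,0):1 a4@(5,2):0 a5@(2,2):1 a6@(0,1):1 a7@(3,3):1 a8@(4,0):1 a9@(2,1):1 a10@(2,0):1 a11@(4,3):0 a12@(1,1):1 a13@(5,1):1 a14@(2,3):1

no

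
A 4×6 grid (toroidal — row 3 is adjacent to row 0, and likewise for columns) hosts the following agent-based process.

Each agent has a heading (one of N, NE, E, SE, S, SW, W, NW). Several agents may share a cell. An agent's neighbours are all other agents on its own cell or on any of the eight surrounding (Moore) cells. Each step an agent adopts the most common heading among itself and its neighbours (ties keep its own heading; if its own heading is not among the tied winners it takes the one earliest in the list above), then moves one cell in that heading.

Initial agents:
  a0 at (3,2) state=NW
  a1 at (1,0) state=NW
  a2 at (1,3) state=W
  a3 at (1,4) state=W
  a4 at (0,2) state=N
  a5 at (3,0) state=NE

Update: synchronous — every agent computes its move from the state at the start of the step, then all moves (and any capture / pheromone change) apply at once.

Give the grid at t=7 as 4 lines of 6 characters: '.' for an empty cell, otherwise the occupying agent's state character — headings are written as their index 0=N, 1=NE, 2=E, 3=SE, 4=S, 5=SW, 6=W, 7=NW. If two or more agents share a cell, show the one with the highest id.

t=1: a0@(2,1):NW a1@(0,5):NW a2@(1,2):W a3@(1,3):W a4@(3,2):N a5@(2,1):NE
t=2: a0@(1,0):NW a1@(3,4):NW a2@(1,1):W a3@(1,2):W a4@(2,2):N a5@(1,2):NE
t=3: a0@(0,5):NW a1@(2,3):NW a2@(1,0):W a3@(1,1):W a4@(2,1):W a5@(1,1):W
t=4: a0@(3,4):NW a1@(1,2):NW a2@(1,5):W a3@(1,0):W a4@(2,0):W a5@(1,0):W
t=5: a0@(2,3):NW a1@(0,1):NW a2@(1,4):W a3@(1,5):W a4@(2,5):W a5@(1,5):W
t=6: a0@(1,2):NW a1@(3,0):NW a2@(1,3):W a3@(1,4):W a4@(2,4):W a5@(1,4):W
t=7: a0@(0,1):NW a1@(2,5):NW a2@(1,2):W a3@(1,3):W a4@(2,3):W a5@(1,3):W

.7....
..66..
...6.7
......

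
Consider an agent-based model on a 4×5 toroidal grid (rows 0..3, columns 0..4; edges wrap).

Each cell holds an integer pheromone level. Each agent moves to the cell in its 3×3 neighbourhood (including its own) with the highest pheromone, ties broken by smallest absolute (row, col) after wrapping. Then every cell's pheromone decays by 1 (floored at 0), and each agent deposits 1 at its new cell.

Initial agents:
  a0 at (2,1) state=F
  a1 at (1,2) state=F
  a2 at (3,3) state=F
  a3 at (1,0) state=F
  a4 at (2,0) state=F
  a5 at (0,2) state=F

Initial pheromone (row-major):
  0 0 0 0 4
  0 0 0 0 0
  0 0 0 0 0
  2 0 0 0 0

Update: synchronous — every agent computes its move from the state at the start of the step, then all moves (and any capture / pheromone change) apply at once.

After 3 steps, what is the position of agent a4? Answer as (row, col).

t=1: a0@(3,0) a1@(0,1) a2@(0,4) a3@(0,4) a4@(3,0) a5@(0,1) | pheromone: 0 2 0 0 5 / 0 0 0 0 0 / 0 0 0 0 0 / 3 0 0 0 0
t=2: a0@(0,4) a1@(3,0) a2@(0,4) a3@(0,4) a4@(0,4) a5@(3,0) | pheromone: 0 1 0 0 8 / 0 0 0 0 0 / 0 0 0 0 0 / 4 0 0 0 0
t=3: a0@(0,4) a1@(0,4) a2@(0,4) a3@(0,4) a4@(0,4) a5@(0,4) | pheromone: 0 0 0 0 13 / 0 0 0 0 0 / 0 0 0 0 0 / 3 0 0 0 0

(0, 4)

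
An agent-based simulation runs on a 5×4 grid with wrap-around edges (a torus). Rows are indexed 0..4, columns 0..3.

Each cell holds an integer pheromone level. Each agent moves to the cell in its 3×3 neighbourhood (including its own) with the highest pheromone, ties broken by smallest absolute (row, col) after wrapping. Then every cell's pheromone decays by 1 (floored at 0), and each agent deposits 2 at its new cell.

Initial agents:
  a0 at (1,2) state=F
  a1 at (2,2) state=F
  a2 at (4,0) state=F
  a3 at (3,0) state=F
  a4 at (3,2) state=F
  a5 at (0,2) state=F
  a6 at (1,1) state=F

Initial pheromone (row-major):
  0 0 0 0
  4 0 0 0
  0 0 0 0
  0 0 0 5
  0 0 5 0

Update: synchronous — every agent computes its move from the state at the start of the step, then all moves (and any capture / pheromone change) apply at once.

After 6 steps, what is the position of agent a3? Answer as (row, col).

(3, 3)

t=1: a0@(0,1) a1@(3,3) a2@(3,3) a3@(3,3) a4@(3,3) a5@(4,2) a6@(1,0) | pheromone: 0 2 0 0 / 5 0 0 0 / 0 0 0 0 / 0 0 0 12 / 0 0 6 0
t=2: a0@(4,2) a1@(3,3) a2@(3,3) a3@(3,3) a4@(3,3) a5@(3,3) a6@(1,0) | pheromone: 0 1 0 0 / 6 0 0 0 / 0 0 0 0 / 0 0 0 21 / 0 0 7 0
t=3: a0@(3,3) a1@(3,3) a2@(3,3) a3@(3,3) a4@(3,3) a5@(3,3) a6@(1,0) | pheromone: 0 0 0 0 / 7 0 0 0 / 0 0 0 0 / 0 0 0 32 / 0 0 6 0
t=4: a0@(3,3) a1@(3,3) a2@(3,3) a3@(3,3) a4@(3,3) a5@(3,3) a6@(1,0) | pheromone: 0 0 0 0 / 8 0 0 0 / 0 0 0 0 / 0 0 0 43 / 0 0 5 0
t=5: a0@(3,3) a1@(3,3) a2@(3,3) a3@(3,3) a4@(3,3) a5@(3,3) a6@(1,0) | pheromone: 0 0 0 0 / 9 0 0 0 / 0 0 0 0 / 0 0 0 54 / 0 0 4 0
t=6: a0@(3,3) a1@(3,3) a2@(3,3) a3@(3,3) a4@(3,3) a5@(3,3) a6@(1,0) | pheromone: 0 0 0 0 / 10 0 0 0 / 0 0 0 0 / 0 0 0 65 / 0 0 3 0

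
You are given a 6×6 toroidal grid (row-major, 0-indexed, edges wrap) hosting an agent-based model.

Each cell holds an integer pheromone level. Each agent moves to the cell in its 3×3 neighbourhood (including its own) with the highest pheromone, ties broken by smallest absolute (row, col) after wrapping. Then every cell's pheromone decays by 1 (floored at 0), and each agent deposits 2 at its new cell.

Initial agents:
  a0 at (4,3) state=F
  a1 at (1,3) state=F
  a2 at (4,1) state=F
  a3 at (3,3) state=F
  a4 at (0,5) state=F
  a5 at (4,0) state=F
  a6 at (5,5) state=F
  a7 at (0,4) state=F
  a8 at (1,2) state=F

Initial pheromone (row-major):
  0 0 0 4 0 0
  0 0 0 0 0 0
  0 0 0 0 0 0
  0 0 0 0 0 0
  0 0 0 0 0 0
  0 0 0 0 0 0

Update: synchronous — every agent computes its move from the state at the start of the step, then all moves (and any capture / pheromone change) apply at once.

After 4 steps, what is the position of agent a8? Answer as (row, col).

t=1: a0@(3,2) a1@(0,3) a2@(3,0) a3@(2,2) a4@(0,0) a5@(3,0) a6@(0,0) a7@(0,3) a8@(0,3) | pheromone: 4 0 0 9 0 0 / 0 0 0 0 0 0 / 0 0 2 0 0 0 / 4 0 2 0 0 0 / 0 0 0 0 0 0 / 0 0 0 0 0 0
t=2: a0@(2,2) a1@(0,3) a2@(3,0) a3@(2,2) a4@(0,0) a5@(3,0) a6@(0,0) a7@(0,3) a8@(0,3) | pheromone: 7 0 0 14 0 0 / 0 0 0 0 0 0 / 0 0 5 0 0 0 / 7 0 1 0 0 0 / 0 0 0 0 0 0 / 0 0 0 0 0 0
t=3: a0@(2,2) a1@(0,3) a2@(3,0) a3@(2,2) a4@(0,0) a5@(3,0) a6@(0,0) a7@(0,3) a8@(0,3) | pheromone: 10 0 0 19 0 0 / 0 0 0 0 0 0 / 0 0 8 0 0 0 / 10 0 0 0 0 0 / 0 0 0 0 0 0 / 0 0 0 0 0 0
t=4: a0@(2,2) a1@(0,3) a2@(3,0) a3@(2,2) a4@(0,0) a5@(3,0) a6@(0,0) a7@(0,3) a8@(0,3) | pheromone: 13 0 0 24 0 0 / 0 0 0 0 0 0 / 0 0 11 0 0 0 / 13 0 0 0 0 0 / 0 0 0 0 0 0 / 0 0 0 0 0 0

(0, 3)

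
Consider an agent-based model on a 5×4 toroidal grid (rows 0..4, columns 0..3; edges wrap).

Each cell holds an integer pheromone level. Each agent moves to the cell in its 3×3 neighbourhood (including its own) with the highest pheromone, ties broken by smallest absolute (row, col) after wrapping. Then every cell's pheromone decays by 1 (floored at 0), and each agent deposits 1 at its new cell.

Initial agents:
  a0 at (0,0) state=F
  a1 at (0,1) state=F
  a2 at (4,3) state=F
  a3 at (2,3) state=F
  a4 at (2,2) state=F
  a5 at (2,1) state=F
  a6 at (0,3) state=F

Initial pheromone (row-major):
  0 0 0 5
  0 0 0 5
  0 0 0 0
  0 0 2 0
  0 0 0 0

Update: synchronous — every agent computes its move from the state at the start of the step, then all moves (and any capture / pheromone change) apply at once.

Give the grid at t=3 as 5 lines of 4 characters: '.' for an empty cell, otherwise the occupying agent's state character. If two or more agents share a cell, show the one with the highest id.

t=1: a0@(0,3) a1@(0,0) a2@(0,3) a3@(1,3) a4@(1,3) a5@(3,2) a6@(0,3) | pheromone: 1 0 0 7 / 0 0 0 6 / 0 0 0 0 / 0 0 2 0 / 0 0 0 0
t=2: a0@(0,3) a1@(0,3) a2@(0,3) a3@(0,3) a4@(0,3) a5@(3,2) a6@(0,3) | pheromone: 0 0 0 12 / 0 0 0 5 / 0 0 0 0 / 0 0 2 0 / 0 0 0 0
t=3: a0@(0,3) a1@(0,3) a2@(0,3) a3@(0,3) a4@(0,3) a5@(3,2) a6@(0,3) | pheromone: 0 0 0 17 / 0 0 0 4 / 0 0 0 0 / 0 0 2 0 / 0 0 0 0

...F
....
....
..F.
....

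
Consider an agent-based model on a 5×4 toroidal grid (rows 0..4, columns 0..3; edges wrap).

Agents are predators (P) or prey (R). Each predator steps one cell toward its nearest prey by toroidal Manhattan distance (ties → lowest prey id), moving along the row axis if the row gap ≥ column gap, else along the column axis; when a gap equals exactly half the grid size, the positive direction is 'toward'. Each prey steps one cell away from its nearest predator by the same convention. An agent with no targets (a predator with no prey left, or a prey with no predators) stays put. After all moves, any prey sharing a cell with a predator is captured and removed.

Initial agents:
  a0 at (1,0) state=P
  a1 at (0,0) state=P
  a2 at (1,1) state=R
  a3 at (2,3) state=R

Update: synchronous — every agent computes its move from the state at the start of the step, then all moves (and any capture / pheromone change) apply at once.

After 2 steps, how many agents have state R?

2

t=1: a0@(1,1):P a1@(1,0):P a2@(1,2):R a3@(3,3):R
t=2: a0@(1,2):P a1@(1,1):P a2@(1,3):R a3@(4,3):R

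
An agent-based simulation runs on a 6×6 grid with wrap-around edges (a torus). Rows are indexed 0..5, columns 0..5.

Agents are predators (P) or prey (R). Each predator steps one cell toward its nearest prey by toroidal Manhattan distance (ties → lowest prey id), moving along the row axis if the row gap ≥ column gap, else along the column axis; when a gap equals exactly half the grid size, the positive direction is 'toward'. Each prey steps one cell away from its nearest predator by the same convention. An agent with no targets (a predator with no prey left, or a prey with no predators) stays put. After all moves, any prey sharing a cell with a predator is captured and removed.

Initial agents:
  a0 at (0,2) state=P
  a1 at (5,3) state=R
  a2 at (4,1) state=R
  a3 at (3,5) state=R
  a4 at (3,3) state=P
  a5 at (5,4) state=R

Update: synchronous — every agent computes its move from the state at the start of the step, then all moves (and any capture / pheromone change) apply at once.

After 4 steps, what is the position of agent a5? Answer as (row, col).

t=1: a0@(5,2):P a2@(3,1):R a3@(3,0):R a4@(4,3):P a5@(5,5):R
t=2: a0@(4,2):P a2@(2,1):R a3@(2,0):R a4@(4,2):P a5@(5,4):R
t=3: a0@(3,2):P a2@(1,1):R a3@(1,0):R a4@(3,2):P a5@(5,5):R
t=4: a0@(2,2):P a2@(0,1):R a3@(0,0):R a4@(2,2):P a5@(5,4):R

(5, 4)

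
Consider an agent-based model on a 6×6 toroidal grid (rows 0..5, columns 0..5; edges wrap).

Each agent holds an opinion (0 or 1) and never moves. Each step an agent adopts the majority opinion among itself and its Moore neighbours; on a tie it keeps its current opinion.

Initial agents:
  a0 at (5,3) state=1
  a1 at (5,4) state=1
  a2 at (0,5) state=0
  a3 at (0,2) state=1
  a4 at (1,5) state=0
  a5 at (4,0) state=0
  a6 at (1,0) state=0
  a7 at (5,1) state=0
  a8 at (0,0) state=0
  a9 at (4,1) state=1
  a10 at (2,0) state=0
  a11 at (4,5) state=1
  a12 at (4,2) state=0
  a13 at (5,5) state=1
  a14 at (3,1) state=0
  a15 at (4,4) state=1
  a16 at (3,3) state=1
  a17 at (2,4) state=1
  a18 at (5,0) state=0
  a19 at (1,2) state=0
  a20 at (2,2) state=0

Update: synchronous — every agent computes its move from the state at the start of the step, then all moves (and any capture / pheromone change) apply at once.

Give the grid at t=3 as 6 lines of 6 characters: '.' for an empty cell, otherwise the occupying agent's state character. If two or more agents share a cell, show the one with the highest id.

0.1..0
0.0..0
0.0.1.
.0.1..
000.11
00.111

t=1: a0@(5,3):1 a1@(5,4):1 a2@(0,5):0 a3@(0,2):1 a4@(1,5):0 a5@(4,0):0 a6@(1,0):0 a7@(5,1):0 a8@(0,0):0 a9@(4,1):0 a10@(2,0):0 a11@(4,5):1 a12@(4,2):0 a13@(5,5):1 a14@(3,1):0 a15@(4,4):1 a16@(3,3):1 a17@(2,4):1 a18@(5,0):0 a19@(1,2):0 a20@(2,2):0
t=2: (unchanged — steady state)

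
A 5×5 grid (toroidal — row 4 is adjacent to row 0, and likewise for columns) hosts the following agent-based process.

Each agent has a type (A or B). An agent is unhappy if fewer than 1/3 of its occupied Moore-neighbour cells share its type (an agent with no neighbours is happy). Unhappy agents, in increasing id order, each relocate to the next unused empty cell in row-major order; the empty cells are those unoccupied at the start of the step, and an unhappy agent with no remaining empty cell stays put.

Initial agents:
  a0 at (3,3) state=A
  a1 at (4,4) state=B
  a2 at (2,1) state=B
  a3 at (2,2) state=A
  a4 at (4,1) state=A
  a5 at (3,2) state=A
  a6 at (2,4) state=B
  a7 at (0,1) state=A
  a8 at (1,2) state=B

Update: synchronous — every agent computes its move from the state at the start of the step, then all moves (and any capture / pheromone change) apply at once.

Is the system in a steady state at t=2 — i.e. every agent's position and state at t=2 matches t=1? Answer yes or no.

t=1: a0@(3,3):A a1@(0,0):B a2@(2,1):B a3@(2,2):A a4@(4,1):A a5@(3,2):A a6@(0,2):B a7@(0,1):A a8@(1,2):B
t=2: a0@(3,3):A a1@(0,3):B a2@(2,1):B a3@(2,2):A a4@(4,1):A a5@(3,2):A a6@(0,2):B a7@(0,4):A a8@(1,2):B

no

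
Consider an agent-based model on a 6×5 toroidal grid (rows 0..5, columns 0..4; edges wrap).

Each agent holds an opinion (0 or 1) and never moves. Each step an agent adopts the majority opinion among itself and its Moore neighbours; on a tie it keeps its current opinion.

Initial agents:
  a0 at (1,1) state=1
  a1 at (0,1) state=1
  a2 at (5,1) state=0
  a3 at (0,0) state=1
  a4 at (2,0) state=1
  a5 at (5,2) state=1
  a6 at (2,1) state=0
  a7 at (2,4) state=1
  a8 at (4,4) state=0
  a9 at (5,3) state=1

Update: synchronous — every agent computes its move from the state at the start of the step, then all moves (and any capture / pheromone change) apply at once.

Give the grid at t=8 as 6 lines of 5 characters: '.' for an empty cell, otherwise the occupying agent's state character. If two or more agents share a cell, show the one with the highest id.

t=1: a0@(1,1):1 a1@(0,1):1 a2@(5,1):1 a3@(0,0):1 a4@(2,0):1 a5@(5,2):1 a6@(2,1):1 a7@(2,4):1 a8@(4,4):0 a9@(5,3):1
t=2: (unchanged — steady state)

11...
.1...
11..1
.....
....0
.111.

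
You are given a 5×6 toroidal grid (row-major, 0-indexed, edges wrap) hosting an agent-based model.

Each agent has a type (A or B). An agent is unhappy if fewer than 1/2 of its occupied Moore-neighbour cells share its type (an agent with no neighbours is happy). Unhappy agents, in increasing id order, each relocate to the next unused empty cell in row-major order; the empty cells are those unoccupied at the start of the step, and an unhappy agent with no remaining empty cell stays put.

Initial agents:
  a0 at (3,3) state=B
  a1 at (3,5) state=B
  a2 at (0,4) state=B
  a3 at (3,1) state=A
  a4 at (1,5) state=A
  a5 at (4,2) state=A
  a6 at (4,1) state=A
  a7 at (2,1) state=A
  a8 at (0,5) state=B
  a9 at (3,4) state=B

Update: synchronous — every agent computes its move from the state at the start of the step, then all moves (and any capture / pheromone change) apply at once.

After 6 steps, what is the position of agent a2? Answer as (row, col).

t=1: a0@(3,3):B a1@(3,5):B a2@(0,4):B a3@(3,1):A a4@(0,0):A a5@(4,2):A a6@(4,1):A a7@(2,1):A a8@(0,5):B a9@(3,4):B
t=2: (unchanged — steady state)

(0, 4)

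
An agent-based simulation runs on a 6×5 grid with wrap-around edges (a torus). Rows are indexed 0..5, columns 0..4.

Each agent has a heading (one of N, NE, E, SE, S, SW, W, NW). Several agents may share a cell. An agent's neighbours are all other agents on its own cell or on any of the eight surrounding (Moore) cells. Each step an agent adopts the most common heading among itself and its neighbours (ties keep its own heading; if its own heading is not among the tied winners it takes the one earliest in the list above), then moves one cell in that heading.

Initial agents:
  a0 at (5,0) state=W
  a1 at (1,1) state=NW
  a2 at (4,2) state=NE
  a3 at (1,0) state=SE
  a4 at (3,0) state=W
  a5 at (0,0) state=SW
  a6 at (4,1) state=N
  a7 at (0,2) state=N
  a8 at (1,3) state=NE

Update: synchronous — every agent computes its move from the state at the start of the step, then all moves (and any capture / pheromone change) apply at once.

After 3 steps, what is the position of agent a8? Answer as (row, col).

t=1: a0@(5,4):W a1@(0,0):NW a2@(3,3):NE a3@(2,1):SE a4@(3,4):W a5@(1,4):SW a6@(4,0):W a7@(5,2):N a8@(0,4):NE
t=2: a0@(5,3):W a1@(5,4):NW a2@(2,4):NE a3@(3,2):SE a4@(3,3):W a5@(2,3):SW a6@(4,4):W a7@(4,2):N a8@(5,0):NE
t=3: a0@(5,2):W a1@(5,3):W a2@(1,0):NE a3@(4,3):SE a4@(3,2):W a5@(3,2):SW a6@(4,3):W a7@(4,1):W a8@(4,1):NE

(4, 1)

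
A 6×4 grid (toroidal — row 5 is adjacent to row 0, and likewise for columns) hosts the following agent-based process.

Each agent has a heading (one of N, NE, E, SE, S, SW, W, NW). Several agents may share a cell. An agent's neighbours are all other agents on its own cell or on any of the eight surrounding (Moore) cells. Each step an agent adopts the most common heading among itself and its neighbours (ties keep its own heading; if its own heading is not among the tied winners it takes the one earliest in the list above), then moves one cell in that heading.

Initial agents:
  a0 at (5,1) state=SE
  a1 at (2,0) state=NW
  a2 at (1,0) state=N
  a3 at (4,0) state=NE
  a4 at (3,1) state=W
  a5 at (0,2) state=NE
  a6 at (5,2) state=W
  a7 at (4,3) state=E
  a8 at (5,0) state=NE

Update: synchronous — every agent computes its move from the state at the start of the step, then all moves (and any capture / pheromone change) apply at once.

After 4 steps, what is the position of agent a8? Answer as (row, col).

(1, 0)

t=1: a0@(4,2):NE a1@(1,3):NW a2@(0,0):N a3@(3,1):NE a4@(3,0):W a5@(5,3):NE a6@(5,1):W a7@(3,0):NE a8@(4,1):NE
t=2: a0@(3,3):NE a1@(0,2):NW a2@(5,0):N a3@(2,2):NE a4@(2,1):NE a5@(4,0):NE a6@(4,2):NE a7@(2,1):NE a8@(3,2):NE
t=3: a0@(2,0):NE a1@(5,1):NW a2@(4,0):N a3@(1,3):NE a4@(1,2):NE a5@(3,1):NE a6@(3,3):NE a7@(1,2):NE a8@(2,3):NE
t=4: a0@(1,1):NE a1@(4,0):NW a2@(3,1):NE a3@(0,0):NE a4@(0,3):NE a5@(2,2):NE a6@(2,0):NE a7@(0,3):NE a8@(1,0):NE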